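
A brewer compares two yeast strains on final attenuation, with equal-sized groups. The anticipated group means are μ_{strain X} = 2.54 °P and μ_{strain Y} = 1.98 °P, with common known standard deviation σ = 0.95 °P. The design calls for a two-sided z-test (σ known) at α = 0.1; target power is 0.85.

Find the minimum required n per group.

Standardized effect: d = |μ_{strain X} − μ_{strain Y}| / σ = |2.54 − 1.98| / 0.95 = 0.5895
Set Φ(δ − 1.645) = 0.85; then δ − 1.645 = Φ⁻¹(0.85) = 1.036, giving δ = 2.681.
(For δ > 0 the lower-tail rejection region contributes negligibly to power, so the one-term inversion is standard.)
δ = d·√(n/2) ⇒ n = 2(δ/d)² = 2 × (2.681 / 0.5895)² = 41.38.
Rounding up, n = 42 per group.

n = 42 per group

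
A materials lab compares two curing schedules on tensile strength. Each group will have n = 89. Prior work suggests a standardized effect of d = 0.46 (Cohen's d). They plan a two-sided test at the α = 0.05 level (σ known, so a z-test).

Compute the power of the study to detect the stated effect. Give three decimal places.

Power ≈ 0.866

Noncentrality parameter: δ = d·√(n/2) = 0.46 × √(89/2) = 3.0686
Critical value for a two-sided test at α = 0.05: z_{α/2} = 1.960.
Power = Φ(δ − 1.960) + Φ(−δ − 1.960) = Φ(1.109) + Φ(-5.029) = 0.8662 + 0.0000 = 0.8662.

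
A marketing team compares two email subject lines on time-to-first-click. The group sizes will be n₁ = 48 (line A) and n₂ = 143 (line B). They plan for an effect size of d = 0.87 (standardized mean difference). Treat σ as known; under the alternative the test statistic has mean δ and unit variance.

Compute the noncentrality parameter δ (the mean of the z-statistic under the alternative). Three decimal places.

δ ≈ 5.215

δ = d / √(1/n₁ + 1/n₂) = 0.87 / √(1/48 + 1/143) = 5.2154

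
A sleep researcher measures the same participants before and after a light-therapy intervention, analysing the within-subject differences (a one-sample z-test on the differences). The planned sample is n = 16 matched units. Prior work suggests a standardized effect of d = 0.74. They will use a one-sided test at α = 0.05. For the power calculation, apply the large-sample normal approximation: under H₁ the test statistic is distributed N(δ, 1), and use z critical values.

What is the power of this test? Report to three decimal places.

Power ≈ 0.906

Noncentrality parameter: δ = d·√n = 0.74 × √16 = 2.9600
One-sided α = 0.05 → critical value z_{0.05} = 1.645.
Power = Φ(δ − 1.645) = Φ(1.315) = 0.9058.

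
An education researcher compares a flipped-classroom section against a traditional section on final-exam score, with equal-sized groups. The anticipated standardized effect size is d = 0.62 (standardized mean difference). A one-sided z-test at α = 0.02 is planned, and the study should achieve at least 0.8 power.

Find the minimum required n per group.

For power 0.8 need Φ(δ − z_{0.02}) = 0.8, so δ = z_{0.02} + z_{0.20} = 2.054 + 0.842 = 2.895.
δ = d·√(n/2) ⇒ n = 2(δ/d)² = 2 × (2.895 / 0.62)² = 43.62.
Round up to the next whole unit.

n = 44 per group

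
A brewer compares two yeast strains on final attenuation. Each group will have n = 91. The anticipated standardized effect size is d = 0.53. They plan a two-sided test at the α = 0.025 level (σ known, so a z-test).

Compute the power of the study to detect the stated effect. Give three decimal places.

Noncentrality parameter: δ = d·√(n/2) = 0.53 × √(91/2) = 3.5750
Two-sided α = 0.025 → critical value z_{0.0125} = 2.241.
Power = Φ(δ − 2.241) + Φ(−δ − 2.241) = Φ(1.334) + Φ(-5.816) = 0.9088 + 0.0000 = 0.9088.

Power ≈ 0.909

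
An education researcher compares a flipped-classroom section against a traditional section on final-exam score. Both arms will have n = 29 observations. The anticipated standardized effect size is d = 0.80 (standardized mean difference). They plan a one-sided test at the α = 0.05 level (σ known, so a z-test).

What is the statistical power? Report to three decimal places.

Noncentrality parameter: δ = d·√(n/2) = 0.80 × √(29/2) = 3.0463
Critical value for a one-sided test at α = 0.05: z_α = 1.645.
Power = P(Z > 1.645 − δ) = Φ(1.401) = 0.9195.

Power ≈ 0.919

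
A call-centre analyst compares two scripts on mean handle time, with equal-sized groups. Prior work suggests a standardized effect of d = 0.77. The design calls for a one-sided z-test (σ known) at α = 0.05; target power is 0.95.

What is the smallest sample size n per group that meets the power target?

n = 37 per group

For power 0.95 need Φ(δ − z_{0.05}) = 0.95, so δ = z_{0.05} + z_{0.05} = 1.645 + 1.645 = 3.290.
δ = d·√(n/2) ⇒ n = 2(δ/d)² = 2 × (3.290 / 0.77)² = 36.51.
Round up to the next whole unit.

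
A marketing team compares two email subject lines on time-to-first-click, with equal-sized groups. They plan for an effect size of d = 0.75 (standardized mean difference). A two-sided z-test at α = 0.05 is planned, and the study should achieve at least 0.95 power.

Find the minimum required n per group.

n = 47 per group

Set Φ(δ − 1.960) = 0.95; then δ − 1.960 = Φ⁻¹(0.95) = 1.645, giving δ = 3.605.
(The Φ(−δ − z_{α/2}) term is vanishingly small for δ > 0 and is dropped in the standard sample-size formula.)
δ = d·√(n/2) ⇒ n = 2(δ/d)² = 2 × (3.605 / 0.75)² = 46.20.
Round up to the next whole unit.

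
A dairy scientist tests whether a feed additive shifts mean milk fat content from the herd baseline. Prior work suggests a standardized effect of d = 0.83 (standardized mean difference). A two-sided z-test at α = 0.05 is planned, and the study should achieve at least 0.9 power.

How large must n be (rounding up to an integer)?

n = 16

For power 0.9 need Φ(δ − z_{0.025}) = 0.9, so δ = z_{0.025} + z_{0.10} = 1.960 + 1.282 = 3.242.
(The Φ(−δ − z_{α/2}) term is vanishingly small for δ > 0 and is dropped in the standard sample-size formula.)
δ = d·√n ⇒ n = (δ/d)² = (3.242 / 0.83)² = 15.25.
Rounding up, n = 16.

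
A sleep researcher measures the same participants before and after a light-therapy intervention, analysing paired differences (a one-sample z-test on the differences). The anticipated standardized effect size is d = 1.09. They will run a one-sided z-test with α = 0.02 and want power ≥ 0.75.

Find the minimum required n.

n = 7

Set Φ(δ − 2.054) = 0.75; then δ − 2.054 = Φ⁻¹(0.75) = 0.674, giving δ = 2.728.
δ = d·√n ⇒ n = (δ/d)² = (2.728 / 1.09)² = 6.26.
Round up to the next whole unit.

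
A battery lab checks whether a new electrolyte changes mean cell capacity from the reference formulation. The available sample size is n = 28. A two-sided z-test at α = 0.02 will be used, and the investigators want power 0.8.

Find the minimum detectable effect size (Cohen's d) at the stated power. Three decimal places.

Required noncentrality: δ = z_{0.01} + z_{0.20} = 2.326 + 0.842 = 3.168.
(The second rejection-region term Φ(−δ − z_{α/2}) is negligible and dropped.)
δ = d·√n ⇒ d = δ/√n = 3.168/√28 = 0.5987.

d ≈ 0.599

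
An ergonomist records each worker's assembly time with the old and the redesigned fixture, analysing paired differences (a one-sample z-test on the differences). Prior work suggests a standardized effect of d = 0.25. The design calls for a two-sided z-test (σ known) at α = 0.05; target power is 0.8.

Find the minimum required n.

For power 0.8 need Φ(δ − z_{0.025}) = 0.8, so δ = z_{0.025} + z_{0.20} = 1.960 + 0.842 = 2.802.
(The Φ(−δ − z_{α/2}) term is vanishingly small for δ > 0 and is dropped in the standard sample-size formula.)
δ = d·√n ⇒ n = (δ/d)² = (2.802 / 0.25)² = 125.58.
Round up to the next whole unit.

n = 126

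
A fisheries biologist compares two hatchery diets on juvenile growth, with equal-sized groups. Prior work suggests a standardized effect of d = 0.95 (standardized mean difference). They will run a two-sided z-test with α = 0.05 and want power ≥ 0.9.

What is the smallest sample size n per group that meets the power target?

For power 0.9 need Φ(δ − z_{0.025}) = 0.9, so δ = z_{0.025} + z_{0.10} = 1.960 + 1.282 = 3.242.
(Ignoring the negligible lower-tail rejection probability gives the usual closed-form inversion.)
δ = d·√(n/2) ⇒ n = 2(δ/d)² = 2 × (3.242 / 0.95)² = 23.29.
Rounding up, n = 24 per group.

n = 24 per group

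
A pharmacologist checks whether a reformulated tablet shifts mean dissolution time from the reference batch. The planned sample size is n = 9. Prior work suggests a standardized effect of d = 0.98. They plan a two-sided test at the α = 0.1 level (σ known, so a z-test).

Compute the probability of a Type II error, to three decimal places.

Noncentrality parameter: δ = d·√n = 0.98 × √9 = 2.9400
Two-sided α = 0.1 → critical value z_{0.05} = 1.645.
Power = Φ(δ − 1.645) + Φ(−δ − 1.645) = Φ(1.295) + Φ(-4.585) = 0.9024 + 0.0000 = 0.9024.
Type II error: β = 1 − power = 1 − 0.9024 = 0.0976.

β ≈ 0.098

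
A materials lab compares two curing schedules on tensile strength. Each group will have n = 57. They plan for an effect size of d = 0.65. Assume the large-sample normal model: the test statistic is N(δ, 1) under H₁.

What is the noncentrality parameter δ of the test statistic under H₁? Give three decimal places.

δ ≈ 3.470

δ = d·√(n/2) = 0.65 × √(57/2) = 3.4701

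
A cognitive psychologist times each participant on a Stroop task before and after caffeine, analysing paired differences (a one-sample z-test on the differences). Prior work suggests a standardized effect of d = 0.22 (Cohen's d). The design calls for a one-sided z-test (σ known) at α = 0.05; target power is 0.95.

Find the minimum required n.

Set Φ(δ − 1.645) = 0.95; then δ − 1.645 = Φ⁻¹(0.95) = 1.645, giving δ = 3.290.
δ = d·√n ⇒ n = (δ/d)² = (3.290 / 0.22)² = 223.60.
Rounding up, n = 224.

n = 224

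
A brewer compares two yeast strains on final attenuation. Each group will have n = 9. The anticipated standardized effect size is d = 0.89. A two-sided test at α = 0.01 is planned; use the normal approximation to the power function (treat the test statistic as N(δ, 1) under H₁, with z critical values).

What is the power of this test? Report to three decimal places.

Power ≈ 0.246

Noncentrality parameter: λ = d·√(n/2) = 0.89 × √(9/2) = 1.8880
Critical value for a two-sided test at α = 0.01: z_{α/2} = 2.576.
Power = Φ(λ − 2.576) + Φ(−λ − 2.576) = Φ(-0.688) + Φ(-4.464) = 0.2458 + 0.0000 = 0.2458.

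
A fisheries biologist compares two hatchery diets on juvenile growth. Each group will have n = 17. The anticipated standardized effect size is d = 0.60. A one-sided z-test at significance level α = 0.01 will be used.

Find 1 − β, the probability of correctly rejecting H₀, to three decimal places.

Noncentrality parameter: δ = d·√(n/2) = 0.60 × √(17/2) = 1.7493
One-sided α = 0.01 → critical value z_{0.01} = 2.326.
Power = P(Z > 2.326 − δ) = Φ(-0.577) = 0.2819.

Power ≈ 0.282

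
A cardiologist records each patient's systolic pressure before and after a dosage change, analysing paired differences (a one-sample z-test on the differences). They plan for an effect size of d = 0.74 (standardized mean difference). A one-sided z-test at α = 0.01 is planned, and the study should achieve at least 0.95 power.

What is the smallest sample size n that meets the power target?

n = 29

Set Φ(δ − 2.326) = 0.95; then δ − 2.326 = Φ⁻¹(0.95) = 1.645, giving δ = 3.971.
δ = d·√n ⇒ n = (δ/d)² = (3.971 / 0.74)² = 28.80.
Round up to the next whole unit.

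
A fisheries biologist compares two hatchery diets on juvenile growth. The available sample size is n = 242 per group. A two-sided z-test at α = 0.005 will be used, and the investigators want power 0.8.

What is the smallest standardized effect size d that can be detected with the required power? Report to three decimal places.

Required noncentrality: δ = z_{0.0025} + z_{0.20} = 2.807 + 0.842 = 3.649.
(The second rejection-region term Φ(−δ − z_{α/2}) is negligible and dropped.)
δ = d·√(n/2) ⇒ d = δ/√(n/2) = 3.649/√(242/2) = 0.3317.

d ≈ 0.332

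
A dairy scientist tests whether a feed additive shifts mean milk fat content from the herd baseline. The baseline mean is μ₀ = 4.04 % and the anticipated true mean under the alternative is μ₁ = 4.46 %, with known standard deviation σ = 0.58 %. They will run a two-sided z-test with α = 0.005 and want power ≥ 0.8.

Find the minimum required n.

n = 26

Standardized effect: d = |μ₁ − μ₀| / σ = |4.46 − 4.04| / 0.58 = 0.7241
For power 0.8 need Φ(δ − z_{0.0025}) = 0.8, so δ = z_{0.0025} + z_{0.20} = 2.807 + 0.842 = 3.649.
(Ignoring the negligible lower-tail rejection probability gives the usual closed-form inversion.)
δ = d·√n ⇒ n = (δ/d)² = (3.649 / 0.7241)² = 25.39.
Round up to the next whole unit.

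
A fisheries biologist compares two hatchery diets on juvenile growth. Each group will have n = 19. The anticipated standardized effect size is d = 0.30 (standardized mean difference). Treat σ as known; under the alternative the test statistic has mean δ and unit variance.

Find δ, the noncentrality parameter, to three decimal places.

δ = d·√(n/2) = 0.30 × √(19/2) = 0.9247

δ ≈ 0.925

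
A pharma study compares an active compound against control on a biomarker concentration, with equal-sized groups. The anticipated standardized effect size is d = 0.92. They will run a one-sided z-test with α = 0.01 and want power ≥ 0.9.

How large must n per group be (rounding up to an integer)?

For power 0.9 need Φ(δ − z_{0.01}) = 0.9, so δ = z_{0.01} + z_{0.10} = 2.326 + 1.282 = 3.608.
δ = d·√(n/2) ⇒ n = 2(δ/d)² = 2 × (3.608 / 0.92)² = 30.76.
Round up to the next whole unit.

n = 31 per group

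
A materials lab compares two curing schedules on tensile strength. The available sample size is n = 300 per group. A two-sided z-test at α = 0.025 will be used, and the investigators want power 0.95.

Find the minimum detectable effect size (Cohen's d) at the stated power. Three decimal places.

d ≈ 0.317

Required noncentrality: δ = z_{0.0125} + z_{0.05} = 2.241 + 1.645 = 3.886.
(Lower-tail contribution to power is negligible for δ > 0.)
δ = d·√(n/2) ⇒ d = δ/√(n/2) = 3.886/√(300/2) = 0.3173.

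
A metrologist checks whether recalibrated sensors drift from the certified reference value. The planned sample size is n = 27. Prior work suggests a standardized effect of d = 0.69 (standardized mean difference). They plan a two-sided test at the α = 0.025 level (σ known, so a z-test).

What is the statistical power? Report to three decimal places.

Power ≈ 0.911

Noncentrality parameter: δ = d·√n = 0.69 × √27 = 3.5853
Two-sided α = 0.025 → critical value z_{0.0125} = 2.241.
Power = Φ(δ − 2.241) + Φ(−δ − 2.241) = Φ(1.344) + Φ(-5.827) = 0.9105 + 0.0000 = 0.9105.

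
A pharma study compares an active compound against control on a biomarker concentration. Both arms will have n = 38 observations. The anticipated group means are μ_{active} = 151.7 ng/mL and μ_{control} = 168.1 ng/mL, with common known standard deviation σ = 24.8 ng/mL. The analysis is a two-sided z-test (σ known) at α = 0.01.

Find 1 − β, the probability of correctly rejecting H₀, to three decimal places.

Power ≈ 0.620

Standardized effect: d = |μ_{active} − μ_{control}| / σ = |151.7 − 168.1| / 24.8 = 0.6613
Noncentrality parameter: δ = d·√(n/2) = 0.6613 × √(38/2) = 2.8825
Critical value for a two-sided test at α = 0.01: z_{α/2} = 2.576.
Power = Φ(δ − 2.576) + Φ(−δ − 2.576) = Φ(0.307) + Φ(-5.458) = 0.6205 + 0.0000 = 0.6205.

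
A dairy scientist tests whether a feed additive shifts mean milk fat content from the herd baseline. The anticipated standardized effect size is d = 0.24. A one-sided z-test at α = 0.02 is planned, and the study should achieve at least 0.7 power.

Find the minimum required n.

n = 116

For power 0.7 need Φ(δ − z_{0.02}) = 0.7, so δ = z_{0.02} + z_{0.30} = 2.054 + 0.524 = 2.578.
δ = d·√n ⇒ n = (δ/d)² = (2.578 / 0.24)² = 115.40.
Rounding up, n = 116.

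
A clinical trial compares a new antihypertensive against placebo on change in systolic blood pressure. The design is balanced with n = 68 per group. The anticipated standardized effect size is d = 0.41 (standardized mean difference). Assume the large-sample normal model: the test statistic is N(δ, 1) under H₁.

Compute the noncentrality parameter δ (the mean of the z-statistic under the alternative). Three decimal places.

The noncentrality parameter scales effect size by the design's sample-size factor: δ = d·√(n/2) = 0.41 × √(68/2) = 2.3907

δ ≈ 2.391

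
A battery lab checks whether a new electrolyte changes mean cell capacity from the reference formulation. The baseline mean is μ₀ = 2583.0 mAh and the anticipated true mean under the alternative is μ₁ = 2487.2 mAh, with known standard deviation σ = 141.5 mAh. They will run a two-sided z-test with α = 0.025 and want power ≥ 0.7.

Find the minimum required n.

Standardized effect: d = |μ₁ − μ₀| / σ = |2487.2 − 2583.0| / 141.5 = 0.6770
For power 0.7 need Φ(δ − z_{0.0125}) = 0.7, so δ = z_{0.0125} + z_{0.30} = 2.241 + 0.524 = 2.766.
(For δ > 0 the lower-tail rejection region contributes negligibly to power, so the one-term inversion is standard.)
δ = d·√n ⇒ n = (δ/d)² = (2.766 / 0.6770)² = 16.69.
Round up to the next whole unit.

n = 17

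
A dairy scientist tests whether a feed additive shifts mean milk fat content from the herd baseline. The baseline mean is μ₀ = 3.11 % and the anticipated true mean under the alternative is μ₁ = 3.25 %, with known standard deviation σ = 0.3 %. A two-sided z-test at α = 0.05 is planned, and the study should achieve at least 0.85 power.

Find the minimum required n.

Standardized effect: d = |μ₁ − μ₀| / σ = |3.25 − 3.11| / 0.3 = 0.4667
For power 0.85 need Φ(δ − z_{0.025}) = 0.85, so δ = z_{0.025} + z_{0.15} = 1.960 + 1.036 = 2.996.
(For δ > 0 the lower-tail rejection region contributes negligibly to power, so the one-term inversion is standard.)
δ = d·√n ⇒ n = (δ/d)² = (2.996 / 0.4667)² = 41.23.
Round up to the next whole unit.

n = 42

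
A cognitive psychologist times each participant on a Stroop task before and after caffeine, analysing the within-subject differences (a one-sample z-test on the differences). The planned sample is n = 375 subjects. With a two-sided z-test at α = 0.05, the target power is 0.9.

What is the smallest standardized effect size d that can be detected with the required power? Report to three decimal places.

Need Φ(δ − 1.960) = 0.9, so δ = 1.960 + 1.282 = 3.242.
(The second rejection-region term Φ(−δ − z_{α/2}) is negligible and dropped.)
δ = d·√n ⇒ d = δ/√n = 3.242/√375 = 0.1674.

d ≈ 0.167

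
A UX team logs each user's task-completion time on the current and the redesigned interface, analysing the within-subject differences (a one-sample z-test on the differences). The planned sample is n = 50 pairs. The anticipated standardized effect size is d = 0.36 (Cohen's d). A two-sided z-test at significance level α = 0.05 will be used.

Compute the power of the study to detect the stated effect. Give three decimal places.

Noncentrality parameter: δ = d·√n = 0.36 × √50 = 2.5456
Two-sided α = 0.05 → critical value z_{0.025} = 1.960.
Power = Φ(δ − 1.960) + Φ(−δ − 1.960) = Φ(0.586) + Φ(-4.506) = 0.7209 + 0.0000 = 0.7209.

Power ≈ 0.721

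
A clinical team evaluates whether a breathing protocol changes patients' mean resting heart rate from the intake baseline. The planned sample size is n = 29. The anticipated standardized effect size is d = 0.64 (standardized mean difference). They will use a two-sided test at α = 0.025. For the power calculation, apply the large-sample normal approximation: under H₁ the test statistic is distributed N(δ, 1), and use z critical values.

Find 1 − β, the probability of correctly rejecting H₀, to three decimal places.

Noncentrality parameter: δ = d·√n = 0.64 × √29 = 3.4465
Critical value for a two-sided test at α = 0.025: z_{α/2} = 2.241.
Power = Φ(δ − 2.241) + Φ(−δ − 2.241) = Φ(1.205) + Φ(-5.688) = 0.8859 + 0.0000 = 0.8859.

Power ≈ 0.886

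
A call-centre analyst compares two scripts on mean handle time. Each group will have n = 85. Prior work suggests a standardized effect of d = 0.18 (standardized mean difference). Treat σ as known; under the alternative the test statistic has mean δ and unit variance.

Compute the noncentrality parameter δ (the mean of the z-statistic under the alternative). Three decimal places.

δ ≈ 1.173

The noncentrality parameter scales effect size by the design's sample-size factor: δ = d·√(n/2) = 0.18 × √(85/2) = 1.1735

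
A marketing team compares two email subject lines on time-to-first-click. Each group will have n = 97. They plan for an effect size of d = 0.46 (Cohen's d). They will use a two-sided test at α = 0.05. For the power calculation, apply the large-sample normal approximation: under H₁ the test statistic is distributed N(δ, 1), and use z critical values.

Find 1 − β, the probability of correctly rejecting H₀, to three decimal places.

Power ≈ 0.893

Noncentrality parameter: δ = d·√(n/2) = 0.46 × √(97/2) = 3.2035
Two-sided α = 0.05 → critical value z_{0.025} = 1.960.
Power = Φ(δ − 1.960) + Φ(−δ − 1.960) = Φ(1.244) + Φ(-5.163) = 0.8932 + 0.0000 = 0.8932.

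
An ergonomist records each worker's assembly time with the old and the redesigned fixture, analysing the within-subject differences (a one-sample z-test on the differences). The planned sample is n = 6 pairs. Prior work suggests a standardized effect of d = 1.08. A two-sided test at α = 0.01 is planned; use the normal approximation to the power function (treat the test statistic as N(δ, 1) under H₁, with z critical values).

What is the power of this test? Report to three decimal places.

Noncentrality parameter: δ = d·√n = 1.08 × √6 = 2.6454
Two-sided α = 0.01 → critical value z_{0.005} = 2.576.
Power = Φ(δ − 2.576) + Φ(−δ − 2.576) = Φ(0.070) + Φ(-5.221) = 0.5278 + 0.0000 = 0.5278.

Power ≈ 0.528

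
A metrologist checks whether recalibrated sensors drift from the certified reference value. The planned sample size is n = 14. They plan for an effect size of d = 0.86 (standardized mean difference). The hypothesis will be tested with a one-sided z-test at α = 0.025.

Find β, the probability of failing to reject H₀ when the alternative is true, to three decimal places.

β ≈ 0.104

Noncentrality parameter: δ = d·√n = 0.86 × √14 = 3.2178
One-sided α = 0.025 → critical value z_{0.025} = 1.960.
Power = P(Z > 1.960 − δ) = Φ(1.258) = 0.8958.
Type II error: β = 1 − power = 1 − 0.8958 = 0.1042.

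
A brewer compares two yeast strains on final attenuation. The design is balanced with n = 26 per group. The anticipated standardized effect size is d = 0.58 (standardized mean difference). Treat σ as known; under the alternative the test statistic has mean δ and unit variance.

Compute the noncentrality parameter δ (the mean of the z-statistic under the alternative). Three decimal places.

δ = d·√(n/2) = 0.58 × √(26/2) = 2.0912

δ ≈ 2.091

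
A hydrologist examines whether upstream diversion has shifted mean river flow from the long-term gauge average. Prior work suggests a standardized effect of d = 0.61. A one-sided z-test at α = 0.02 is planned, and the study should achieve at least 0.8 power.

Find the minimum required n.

For power 0.8 need Φ(δ − z_{0.02}) = 0.8, so δ = z_{0.02} + z_{0.20} = 2.054 + 0.842 = 2.895.
δ = d·√n ⇒ n = (δ/d)² = (2.895 / 0.61)² = 22.53.
Round up to the next whole unit.

n = 23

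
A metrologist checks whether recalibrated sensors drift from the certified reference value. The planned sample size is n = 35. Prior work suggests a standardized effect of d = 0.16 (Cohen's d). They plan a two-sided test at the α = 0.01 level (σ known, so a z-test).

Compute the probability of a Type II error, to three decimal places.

Noncentrality parameter: δ = d·√n = 0.16 × √35 = 0.9466
Critical value for a two-sided test at α = 0.01: z_{α/2} = 2.576.
Power = Φ(δ − 2.576) + Φ(−δ − 2.576) = Φ(-1.629) + Φ(-3.522) = 0.0516 + 0.0002 = 0.0518.
Type II error: β = 1 − power = 1 − 0.0518 = 0.9482.

β ≈ 0.948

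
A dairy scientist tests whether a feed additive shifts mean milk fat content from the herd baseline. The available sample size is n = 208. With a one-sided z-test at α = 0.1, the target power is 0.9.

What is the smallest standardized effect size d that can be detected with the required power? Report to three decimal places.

Need Φ(δ − 1.282) = 0.9, so δ = 1.282 + 1.282 = 2.563.
δ = d·√n ⇒ d = δ/√n = 2.563/√208 = 0.1777.

d ≈ 0.178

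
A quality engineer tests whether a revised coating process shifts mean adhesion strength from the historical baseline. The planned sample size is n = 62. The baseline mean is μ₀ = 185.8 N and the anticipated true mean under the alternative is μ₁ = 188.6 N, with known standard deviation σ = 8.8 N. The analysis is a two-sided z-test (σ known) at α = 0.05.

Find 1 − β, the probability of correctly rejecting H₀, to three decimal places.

Standardized effect: d = |μ₁ − μ₀| / σ = |188.6 − 185.8| / 8.8 = 0.3182
Noncentrality parameter: δ = d·√n = 0.3182 × √62 = 2.5054
Two-sided α = 0.05 → critical value z_{0.025} = 1.960.
Power = Φ(δ − 1.960) + Φ(−δ − 1.960) = Φ(0.545) + Φ(-4.465) = 0.7073 + 0.0000 = 0.7073.

Power ≈ 0.707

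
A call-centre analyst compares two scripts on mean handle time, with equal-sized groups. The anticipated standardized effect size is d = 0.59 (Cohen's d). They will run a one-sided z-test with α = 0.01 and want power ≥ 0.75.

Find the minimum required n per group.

n = 52 per group

For power 0.75 need Φ(δ − z_{0.01}) = 0.75, so δ = z_{0.01} + z_{0.25} = 2.326 + 0.674 = 3.001.
δ = d·√(n/2) ⇒ n = 2(δ/d)² = 2 × (3.001 / 0.59)² = 51.74.
Round up to the next whole unit.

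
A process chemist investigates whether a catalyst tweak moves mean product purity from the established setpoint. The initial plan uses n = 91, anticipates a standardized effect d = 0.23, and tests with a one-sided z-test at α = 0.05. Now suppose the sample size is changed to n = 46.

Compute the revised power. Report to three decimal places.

With n = 46: δ = d·√n = 0.23 × √46 = 1.5599. Critical value z_{0.05} = 1.645.
Revised power = Φ(δ − 1.645) = Φ(-0.085) = 0.4662.

Power ≈ 0.466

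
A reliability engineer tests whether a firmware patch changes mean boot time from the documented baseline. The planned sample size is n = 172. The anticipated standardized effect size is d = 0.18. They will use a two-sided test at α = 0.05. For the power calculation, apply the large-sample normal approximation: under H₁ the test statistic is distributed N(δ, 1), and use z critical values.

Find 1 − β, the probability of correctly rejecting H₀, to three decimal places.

Power ≈ 0.656

Noncentrality parameter: δ = d·√n = 0.18 × √172 = 2.3607
Critical value for a two-sided test at α = 0.05: z_{α/2} = 1.960.
Power = Φ(δ − 1.960) + Φ(−δ − 1.960) = Φ(0.401) + Φ(-4.321) = 0.6557 + 0.0000 = 0.6557.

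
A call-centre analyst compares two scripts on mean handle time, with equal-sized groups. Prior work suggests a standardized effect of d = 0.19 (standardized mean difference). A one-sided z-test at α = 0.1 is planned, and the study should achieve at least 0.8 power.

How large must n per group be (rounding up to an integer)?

n = 250 per group

Set Φ(δ − 1.282) = 0.8; then δ − 1.282 = Φ⁻¹(0.8) = 0.842, giving δ = 2.123.
δ = d·√(n/2) ⇒ n = 2(δ/d)² = 2 × (2.123 / 0.19)² = 249.74.
Round up to the next whole unit.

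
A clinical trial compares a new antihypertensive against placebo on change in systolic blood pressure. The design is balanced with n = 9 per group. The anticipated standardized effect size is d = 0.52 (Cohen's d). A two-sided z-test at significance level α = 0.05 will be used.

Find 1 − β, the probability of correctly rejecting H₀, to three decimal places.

Power ≈ 0.197

Noncentrality parameter: δ = d·√(n/2) = 0.52 × √(9/2) = 1.1031
Critical value for a two-sided test at α = 0.05: z_{α/2} = 1.960.
Power = Φ(δ − 1.960) + Φ(−δ − 1.960) = Φ(-0.857) + Φ(-3.063) = 0.1958 + 0.0011 = 0.1969.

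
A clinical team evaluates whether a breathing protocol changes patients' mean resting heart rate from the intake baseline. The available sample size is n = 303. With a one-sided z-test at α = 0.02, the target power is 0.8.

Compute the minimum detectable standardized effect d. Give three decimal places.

d ≈ 0.166

Need Φ(δ − 2.054) = 0.8, so δ = 2.054 + 0.842 = 2.895.
δ = d·√n ⇒ d = δ/√n = 2.895/√303 = 0.1663.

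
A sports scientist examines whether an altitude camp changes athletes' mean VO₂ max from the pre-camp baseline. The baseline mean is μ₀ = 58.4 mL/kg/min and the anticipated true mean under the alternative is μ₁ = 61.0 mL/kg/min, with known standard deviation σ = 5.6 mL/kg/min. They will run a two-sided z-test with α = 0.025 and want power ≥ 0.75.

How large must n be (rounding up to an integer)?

n = 40

Standardized effect: d = |μ₁ − μ₀| / σ = |61.0 − 58.4| / 5.6 = 0.4643
For power 0.75 need Φ(δ − z_{0.0125}) = 0.75, so δ = z_{0.0125} + z_{0.25} = 2.241 + 0.674 = 2.916.
(For δ > 0 the lower-tail rejection region contributes negligibly to power, so the one-term inversion is standard.)
δ = d·√n ⇒ n = (δ/d)² = (2.916 / 0.4643)² = 39.44.
Rounding up, n = 40.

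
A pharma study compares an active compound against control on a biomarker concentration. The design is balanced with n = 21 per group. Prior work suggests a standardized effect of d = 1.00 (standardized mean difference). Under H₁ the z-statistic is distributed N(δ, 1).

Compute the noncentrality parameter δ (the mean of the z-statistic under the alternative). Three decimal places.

δ ≈ 3.240

The noncentrality parameter scales effect size by the design's sample-size factor: δ = d·√(n/2) = 1.00 × √(21/2) = 3.2404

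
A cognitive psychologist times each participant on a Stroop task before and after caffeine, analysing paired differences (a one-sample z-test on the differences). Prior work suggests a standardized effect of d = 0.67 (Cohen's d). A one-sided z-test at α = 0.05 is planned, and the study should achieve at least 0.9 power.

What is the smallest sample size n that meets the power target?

Set Φ(δ − 1.645) = 0.9; then δ − 1.645 = Φ⁻¹(0.9) = 1.282, giving δ = 2.926.
δ = d·√n ⇒ n = (δ/d)² = (2.926 / 0.67)² = 19.08.
Rounding up, n = 20.

n = 20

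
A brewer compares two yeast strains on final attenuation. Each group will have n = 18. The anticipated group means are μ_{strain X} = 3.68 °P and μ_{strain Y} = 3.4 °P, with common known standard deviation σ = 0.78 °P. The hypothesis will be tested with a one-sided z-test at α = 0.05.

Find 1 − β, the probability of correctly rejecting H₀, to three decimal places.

Standardized effect: d = |μ_{strain X} − μ_{strain Y}| / σ = |3.68 − 3.4| / 0.78 = 0.3590
Noncentrality parameter: δ = d·√(n/2) = 0.3590 × √(18/2) = 1.0769
Critical value for a one-sided test at α = 0.05: z_α = 1.645.
Power = Φ(δ − 1.645) = Φ(-0.568) = 0.2850.

Power ≈ 0.285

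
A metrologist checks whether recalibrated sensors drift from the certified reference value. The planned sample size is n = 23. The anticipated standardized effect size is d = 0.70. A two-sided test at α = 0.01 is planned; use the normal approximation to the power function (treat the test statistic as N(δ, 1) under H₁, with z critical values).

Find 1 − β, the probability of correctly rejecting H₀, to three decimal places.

Power ≈ 0.783

Noncentrality parameter: δ = d·√n = 0.70 × √23 = 3.3571
Two-sided α = 0.01 → critical value z_{0.005} = 2.576.
Power = Φ(δ − 2.576) + Φ(−δ − 2.576) = Φ(0.781) + Φ(-5.933) = 0.7827 + 0.0000 = 0.7827.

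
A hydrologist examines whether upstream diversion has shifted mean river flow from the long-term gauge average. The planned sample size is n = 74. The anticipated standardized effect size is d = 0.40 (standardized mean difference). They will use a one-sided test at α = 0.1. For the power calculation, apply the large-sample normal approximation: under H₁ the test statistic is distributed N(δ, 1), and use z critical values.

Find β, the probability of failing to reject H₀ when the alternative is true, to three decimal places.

β ≈ 0.015

Noncentrality parameter: λ = d·√n = 0.40 × √74 = 3.4409
Critical value for a one-sided test at α = 0.1: z_α = 1.282.
Power = P(Z > 1.282 − λ) = Φ(2.159) = 0.9846.
Type II error: β = 1 − power = 1 − 0.9846 = 0.0154.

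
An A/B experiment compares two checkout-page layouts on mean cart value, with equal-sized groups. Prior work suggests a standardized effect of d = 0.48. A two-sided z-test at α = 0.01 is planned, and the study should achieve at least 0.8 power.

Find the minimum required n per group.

n = 102 per group

For power 0.8 need Φ(δ − z_{0.005}) = 0.8, so δ = z_{0.005} + z_{0.20} = 2.576 + 0.842 = 3.417.
(For δ > 0 the lower-tail rejection region contributes negligibly to power, so the one-term inversion is standard.)
δ = d·√(n/2) ⇒ n = 2(δ/d)² = 2 × (3.417 / 0.48)² = 101.38.
Round up to the next whole unit.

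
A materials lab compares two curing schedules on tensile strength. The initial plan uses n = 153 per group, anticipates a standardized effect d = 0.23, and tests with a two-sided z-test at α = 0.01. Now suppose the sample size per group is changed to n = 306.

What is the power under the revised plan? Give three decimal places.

With n = 306 per group: δ = d·√(n/2) = 0.23 × √(306/2) = 2.8449. Critical value z_{0.005} = 2.576.
Revised power = Φ(δ − 2.576) + Φ(−δ − 2.576) = Φ(0.269) + Φ(-5.421) = 0.6061 + 0.0000 = 0.6061.

Power ≈ 0.606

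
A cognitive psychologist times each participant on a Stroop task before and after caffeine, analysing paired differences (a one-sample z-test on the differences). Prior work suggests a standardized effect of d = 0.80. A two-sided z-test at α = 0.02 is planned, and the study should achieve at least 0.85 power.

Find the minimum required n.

n = 18

For power 0.85 need Φ(δ − z_{0.01}) = 0.85, so δ = z_{0.01} + z_{0.15} = 2.326 + 1.036 = 3.363.
(For δ > 0 the lower-tail rejection region contributes negligibly to power, so the one-term inversion is standard.)
δ = d·√n ⇒ n = (δ/d)² = (3.363 / 0.80)² = 17.67.
Round up to the next whole unit.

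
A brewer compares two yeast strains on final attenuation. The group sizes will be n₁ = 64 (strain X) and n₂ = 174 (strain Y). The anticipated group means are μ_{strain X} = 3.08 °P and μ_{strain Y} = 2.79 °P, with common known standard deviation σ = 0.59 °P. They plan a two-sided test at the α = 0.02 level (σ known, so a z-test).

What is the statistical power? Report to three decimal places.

Power ≈ 0.850

Standardized effect: d = |μ_{strain X} − μ_{strain Y}| / σ = |3.08 − 2.79| / 0.59 = 0.4915
Noncentrality parameter: δ = d / √(1/n₁ + 1/n₂) = 0.4915 / √(1/64 + 1/174) = 3.3622
Critical value for a two-sided test at α = 0.02: z_{α/2} = 2.326.
Power = Φ(δ − 2.326) + Φ(−δ − 2.326) = Φ(1.036) + Φ(-5.689) = 0.8499 + 0.0000 = 0.8499.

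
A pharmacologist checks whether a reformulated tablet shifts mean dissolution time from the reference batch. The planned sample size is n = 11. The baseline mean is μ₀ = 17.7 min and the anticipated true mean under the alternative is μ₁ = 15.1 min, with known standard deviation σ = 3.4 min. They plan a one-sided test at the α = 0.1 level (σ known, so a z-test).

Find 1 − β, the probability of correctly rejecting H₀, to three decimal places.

Power ≈ 0.895

Standardized effect: d = |μ₁ − μ₀| / σ = |15.1 − 17.7| / 3.4 = 0.7647
Noncentrality parameter: δ = d·√n = 0.7647 × √11 = 2.5362
Critical value for a one-sided test at α = 0.1: z_α = 1.282.
Power = Φ(δ − 1.282) = Φ(1.255) = 0.8952.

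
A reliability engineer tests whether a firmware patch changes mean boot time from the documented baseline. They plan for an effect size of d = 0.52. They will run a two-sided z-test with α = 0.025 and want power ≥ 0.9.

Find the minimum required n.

n = 46

For power 0.9 need Φ(δ − z_{0.0125}) = 0.9, so δ = z_{0.0125} + z_{0.10} = 2.241 + 1.282 = 3.523.
(For δ > 0 the lower-tail rejection region contributes negligibly to power, so the one-term inversion is standard.)
δ = d·√n ⇒ n = (δ/d)² = (3.523 / 0.52)² = 45.90.
Round up to the next whole unit.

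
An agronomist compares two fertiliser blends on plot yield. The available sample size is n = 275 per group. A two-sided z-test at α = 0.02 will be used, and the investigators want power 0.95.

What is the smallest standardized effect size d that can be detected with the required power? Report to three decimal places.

d ≈ 0.339

Required noncentrality: δ = z_{0.01} + z_{0.05} = 2.326 + 1.645 = 3.971.
(Lower-tail contribution to power is negligible for δ > 0.)
δ = d·√(n/2) ⇒ d = δ/√(n/2) = 3.971/√(275/2) = 0.3387.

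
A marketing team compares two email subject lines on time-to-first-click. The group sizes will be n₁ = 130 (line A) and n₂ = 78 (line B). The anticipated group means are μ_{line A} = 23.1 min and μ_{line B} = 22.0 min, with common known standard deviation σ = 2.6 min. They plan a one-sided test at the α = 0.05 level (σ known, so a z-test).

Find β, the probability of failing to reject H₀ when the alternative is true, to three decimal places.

Standardized effect: d = |μ_{line A} − μ_{line B}| / σ = |23.1 − 22.0| / 2.6 = 0.4231
Noncentrality parameter: δ = d / √(1/n₁ + 1/n₂) = 0.4231 / √(1/130 + 1/78) = 2.9540
One-sided α = 0.05 → critical value z_{0.05} = 1.645.
Power = Φ(δ − 1.645) = Φ(1.309) = 0.9048.
Type II error: β = 1 − power = 1 − 0.9048 = 0.0952.

β ≈ 0.095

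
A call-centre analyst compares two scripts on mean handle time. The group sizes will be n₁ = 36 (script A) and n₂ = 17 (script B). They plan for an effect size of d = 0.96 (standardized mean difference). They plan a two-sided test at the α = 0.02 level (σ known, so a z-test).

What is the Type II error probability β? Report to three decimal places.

Noncentrality parameter: δ = d / √(1/n₁ + 1/n₂) = 0.96 / √(1/36 + 1/17) = 3.2622
Critical value for a two-sided test at α = 0.02: z_{α/2} = 2.326.
Power = Φ(δ − 2.326) + Φ(−δ − 2.326) = Φ(0.936) + Φ(-5.589) = 0.8253 + 0.0000 = 0.8253.
Type II error: β = 1 − power = 1 − 0.8253 = 0.1747.

β ≈ 0.175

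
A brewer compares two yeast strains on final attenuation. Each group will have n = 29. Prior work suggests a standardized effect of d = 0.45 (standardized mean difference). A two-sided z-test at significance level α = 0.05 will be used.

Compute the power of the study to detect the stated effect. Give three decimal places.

Noncentrality parameter: δ = d·√(n/2) = 0.45 × √(29/2) = 1.7135
Two-sided α = 0.05 → critical value z_{0.025} = 1.960.
Power = Φ(δ − 1.960) + Φ(−δ − 1.960) = Φ(-0.246) + Φ(-3.674) = 0.4027 + 0.0001 = 0.4028.

Power ≈ 0.403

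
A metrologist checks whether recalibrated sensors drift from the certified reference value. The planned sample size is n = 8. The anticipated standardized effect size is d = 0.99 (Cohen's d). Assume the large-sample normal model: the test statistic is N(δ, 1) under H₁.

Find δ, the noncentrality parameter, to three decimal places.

δ = d·√n = 0.99 × √8 = 2.8001

δ ≈ 2.800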